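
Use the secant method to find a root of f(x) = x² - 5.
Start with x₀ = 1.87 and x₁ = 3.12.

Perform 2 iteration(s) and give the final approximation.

f(x) = x² - 5
x₀ = 1.87, x₁ = 3.12

Secant formula: x_{n+1} = x_n - f(x_n)(x_n - x_{n-1})/(f(x_n) - f(x_{n-1}))

Iteration 1:
  f(1.870000) = -1.503100
  f(3.120000) = 4.734400
  x_2 = 3.120000 - 4.734400×(3.120000 - 1.870000)/(4.734400 - (-1.503100))
       = 2.171222
Iteration 2:
  f(3.120000) = 4.734400
  f(2.171222) = -0.285793
  x_3 = 2.171222 - (-0.285793)×(2.171222 - 3.120000)/(-0.285793 - 4.734400)
       = 2.225235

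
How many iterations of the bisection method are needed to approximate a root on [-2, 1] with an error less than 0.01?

We need (b-a)/2^n ≤ 0.01
(1 - (-2))/2^n ≤ 0.01
3/2^n ≤ 0.01
2^n ≥ 300
n ≥ log₂(300) = 8.23
n ≥ 9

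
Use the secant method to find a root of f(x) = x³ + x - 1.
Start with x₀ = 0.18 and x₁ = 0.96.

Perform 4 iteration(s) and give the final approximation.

f(x) = x³ + x - 1
x₀ = 0.18, x₁ = 0.96

Secant formula: x_{n+1} = x_n - f(x_n)(x_n - x_{n-1})/(f(x_n) - f(x_{n-1}))

Iteration 1:
  f(0.180000) = -0.814168
  f(0.960000) = 0.844736
  x_2 = 0.960000 - 0.844736×(0.960000 - 0.180000)/(0.844736 - (-0.814168))
       = 0.562814
Iteration 2:
  f(0.960000) = 0.844736
  f(0.562814) = -0.258910
  x_3 = 0.562814 - (-0.258910)×(0.562814 - 0.960000)/(-0.258910 - 0.844736)
       = 0.655992
Iteration 3:
  f(0.562814) = -0.258910
  f(0.655992) = -0.061719
  x_4 = 0.655992 - (-0.061719)×(0.655992 - 0.562814)/(-0.061719 - (-0.258910))
       = 0.685155
Iteration 4:
  f(0.655992) = -0.061719
  f(0.685155) = 0.006793
  x_5 = 0.685155 - 0.006793×(0.685155 - 0.655992)/(0.006793 - (-0.061719))
       = 0.682264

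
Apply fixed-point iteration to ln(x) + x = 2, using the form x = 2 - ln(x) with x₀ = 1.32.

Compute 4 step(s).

Equation: ln(x) + x = 2
Fixed-point form: x = 2 - ln(x)
x₀ = 1.32

x_1 = g(1.320000) = 1.722368
x_2 = g(1.722368) = 1.456300
x_3 = g(1.456300) = 1.624101
x_4 = g(1.624101) = 1.515045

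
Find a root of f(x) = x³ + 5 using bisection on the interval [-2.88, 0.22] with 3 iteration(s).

f(x) = x³ + 5
Initial interval: [-2.88, 0.22]

Iteration 1:
  c_1 = (-2.880000 + 0.220000)/2 = -1.330000
  f(c_1) = f(-1.330000) = 2.647363
  f(a) × f(c) < 0, new interval: [-2.880000, -1.330000]
Iteration 2:
  c_2 = (-2.880000 + (-1.330000))/2 = -2.105000
  f(c_2) = f(-2.105000) = -4.327308
  f(a) × f(c) ≥ 0, new interval: [-2.105000, -1.330000]
Iteration 3:
  c_3 = (-2.105000 + (-1.330000))/2 = -1.717500
  f(c_3) = f(-1.717500) = -0.066292
  f(a) × f(c) ≥ 0, new interval: [-1.717500, -1.330000]

After 3 iteration(s), the approximation is c_3 = -1.717500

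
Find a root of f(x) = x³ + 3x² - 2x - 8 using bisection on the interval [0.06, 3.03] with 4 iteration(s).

f(x) = x³ + 3x² - 2x - 8
Initial interval: [0.06, 3.03]

Iteration 1:
  c_1 = (0.060000 + 3.030000)/2 = 1.545000
  f(c_1) = f(1.545000) = -0.240971
  f(a) × f(c) ≥ 0, new interval: [1.545000, 3.030000]
Iteration 2:
  c_2 = (1.545000 + 3.030000)/2 = 2.287500
  f(c_2) = f(2.287500) = 15.092670
  f(a) × f(c) < 0, new interval: [1.545000, 2.287500]
Iteration 3:
  c_3 = (1.545000 + 2.287500)/2 = 1.916250
  f(c_3) = f(1.916250) = 6.220039
  f(a) × f(c) < 0, new interval: [1.545000, 1.916250]
Iteration 4:
  c_4 = (1.545000 + 1.916250)/2 = 1.730625
  f(c_4) = f(1.730625) = 2.707269
  f(a) × f(c) < 0, new interval: [1.545000, 1.730625]

After 4 iteration(s), the approximation is c_4 = 1.730625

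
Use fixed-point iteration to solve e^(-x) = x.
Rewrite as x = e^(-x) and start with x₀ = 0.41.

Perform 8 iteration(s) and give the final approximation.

Equation: e^(-x) = x
Fixed-point form: x = e^(-x)
x₀ = 0.41

x_1 = g(0.410000) = 0.663650
x_2 = g(0.663650) = 0.514968
x_3 = g(0.514968) = 0.597520
x_4 = g(0.597520) = 0.550175
x_5 = g(0.550175) = 0.576849
x_6 = g(0.576849) = 0.561665
x_7 = g(0.561665) = 0.570259
x_8 = g(0.570259) = 0.565379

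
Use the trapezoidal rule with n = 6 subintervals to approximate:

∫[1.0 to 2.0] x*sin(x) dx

f(x) = x*sin(x)
a = 1.0, b = 2.0, n = 6
h = (b - a)/n = 0.166667

Trapezoidal rule: (h/2)[f(x₀) + 2f(x₁) + 2f(x₂) + ... + f(xₙ)]

x_0 = 1.0000, f(x_0) = 0.841471, coefficient = 1
x_1 = 1.1667, f(x_1) = 1.072686, coefficient = 2
x_2 = 1.3333, f(x_2) = 1.295917, coefficient = 2
x_3 = 1.5000, f(x_3) = 1.496242, coefficient = 2
x_4 = 1.6667, f(x_4) = 1.659013, coefficient = 2
x_5 = 1.8333, f(x_5) = 1.770514, coefficient = 2
x_6 = 2.0000, f(x_6) = 1.818595, coefficient = 1

I ≈ (0.166667/2) × 17.248810 = 1.437401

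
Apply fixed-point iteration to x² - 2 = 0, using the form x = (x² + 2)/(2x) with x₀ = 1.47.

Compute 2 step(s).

Equation: x² - 2 = 0
Fixed-point form: x = (x² + 2)/(2x)
x₀ = 1.47

x_1 = g(1.470000) = 1.415272
x_2 = g(1.415272) = 1.414214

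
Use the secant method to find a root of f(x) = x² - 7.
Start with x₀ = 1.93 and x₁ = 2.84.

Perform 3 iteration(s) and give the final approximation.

f(x) = x² - 7
x₀ = 1.93, x₁ = 2.84

Secant formula: x_{n+1} = x_n - f(x_n)(x_n - x_{n-1})/(f(x_n) - f(x_{n-1}))

Iteration 1:
  f(1.930000) = -3.275100
  f(2.840000) = 1.065600
  x_2 = 2.840000 - 1.065600×(2.840000 - 1.930000)/(1.065600 - (-3.275100))
       = 2.616604
Iteration 2:
  f(2.840000) = 1.065600
  f(2.616604) = -0.153385
  x_3 = 2.616604 - (-0.153385)×(2.616604 - 2.840000)/(-0.153385 - 1.065600)
       = 2.644714
Iteration 3:
  f(2.616604) = -0.153385
  f(2.644714) = -0.005489
  x_4 = 2.644714 - (-0.005489)×(2.644714 - 2.616604)/(-0.005489 - (-0.153385))
       = 2.645757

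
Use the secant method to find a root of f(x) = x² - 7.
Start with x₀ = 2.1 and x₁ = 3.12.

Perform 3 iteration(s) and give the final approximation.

f(x) = x² - 7
x₀ = 2.1, x₁ = 3.12

Secant formula: x_{n+1} = x_n - f(x_n)(x_n - x_{n-1})/(f(x_n) - f(x_{n-1}))

Iteration 1:
  f(2.100000) = -2.590000
  f(3.120000) = 2.734400
  x_2 = 3.120000 - 2.734400×(3.120000 - 2.100000)/(2.734400 - (-2.590000))
       = 2.596169
Iteration 2:
  f(3.120000) = 2.734400
  f(2.596169) = -0.259909
  x_3 = 2.596169 - (-0.259909)×(2.596169 - 3.120000)/(-0.259909 - 2.734400)
       = 2.641638
Iteration 3:
  f(2.596169) = -0.259909
  f(2.641638) = -0.021751
  x_4 = 2.641638 - (-0.021751)×(2.641638 - 2.596169)/(-0.021751 - (-0.259909))
       = 2.645790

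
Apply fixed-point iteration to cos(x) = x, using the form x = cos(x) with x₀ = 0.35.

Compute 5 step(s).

Equation: cos(x) = x
Fixed-point form: x = cos(x)
x₀ = 0.35

x_1 = g(0.350000) = 0.939373
x_2 = g(0.939373) = 0.590294
x_3 = g(0.590294) = 0.830777
x_4 = g(0.830777) = 0.674302
x_5 = g(0.674302) = 0.781143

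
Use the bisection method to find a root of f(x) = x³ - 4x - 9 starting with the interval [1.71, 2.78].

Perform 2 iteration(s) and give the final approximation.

f(x) = x³ - 4x - 9
Initial interval: [1.71, 2.78]

Iteration 1:
  c_1 = (1.710000 + 2.780000)/2 = 2.245000
  f(c_1) = f(2.245000) = -6.665144
  f(a) × f(c) ≥ 0, new interval: [2.245000, 2.780000]
Iteration 2:
  c_2 = (2.245000 + 2.780000)/2 = 2.512500
  f(c_2) = f(2.512500) = -3.189451
  f(a) × f(c) ≥ 0, new interval: [2.512500, 2.780000]

After 2 iteration(s), the approximation is c_2 = 2.512500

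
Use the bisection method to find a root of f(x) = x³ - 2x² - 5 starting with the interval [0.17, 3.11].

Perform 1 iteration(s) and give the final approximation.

f(x) = x³ - 2x² - 5
Initial interval: [0.17, 3.11]

Iteration 1:
  c_1 = (0.170000 + 3.110000)/2 = 1.640000
  f(c_1) = f(1.640000) = -5.968256
  f(a) × f(c) ≥ 0, new interval: [1.640000, 3.110000]

After 1 iteration(s), the approximation is c_1 = 1.640000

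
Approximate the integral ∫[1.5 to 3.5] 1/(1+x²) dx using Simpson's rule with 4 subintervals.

f(x) = 1/(1+x²)
a = 1.5, b = 3.5, n = 4
h = (b - a)/n = 0.500000

Simpson's rule: (h/3)[f(x₀) + 4f(x₁) + 2f(x₂) + ... + f(xₙ)]

x_0 = 1.5000, f(x_0) = 0.307692, coefficient = 1
x_1 = 2.0000, f(x_1) = 0.200000, coefficient = 4
x_2 = 2.5000, f(x_2) = 0.137931, coefficient = 2
x_3 = 3.0000, f(x_3) = 0.100000, coefficient = 4
x_4 = 3.5000, f(x_4) = 0.075472, coefficient = 1

I ≈ (0.500000/3) × 1.859026 = 0.309838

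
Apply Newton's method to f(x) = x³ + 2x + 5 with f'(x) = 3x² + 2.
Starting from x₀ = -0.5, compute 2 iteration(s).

f(x) = x³ + 2x + 5
f'(x) = 3x² + 2
x₀ = -0.5

Newton-Raphson formula: x_{n+1} = x_n - f(x_n)/f'(x_n)

Iteration 1:
  f(-0.500000) = 3.875000
  f'(-0.500000) = 2.750000
  x_1 = -0.500000 - 3.875000/2.750000 = -1.909091
Iteration 2:
  f(-1.909091) = -5.776108
  f'(-1.909091) = 12.933884
  x_2 = -1.909091 - (-5.776108)/12.933884 = -1.462504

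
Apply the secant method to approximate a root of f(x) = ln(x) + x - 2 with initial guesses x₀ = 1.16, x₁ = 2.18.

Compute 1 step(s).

f(x) = ln(x) + x - 2
x₀ = 1.16, x₁ = 2.18

Secant formula: x_{n+1} = x_n - f(x_n)(x_n - x_{n-1})/(f(x_n) - f(x_{n-1}))

Iteration 1:
  f(1.160000) = -0.691580
  f(2.180000) = 0.959325
  x_2 = 2.180000 - 0.959325×(2.180000 - 1.160000)/(0.959325 - (-0.691580))
       = 1.587288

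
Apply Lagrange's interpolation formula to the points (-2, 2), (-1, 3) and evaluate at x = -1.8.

Lagrange interpolation formula:
P(x) = Σ yᵢ × Lᵢ(x)
where Lᵢ(x) = Π_{j≠i} (x - xⱼ)/(xᵢ - xⱼ)

L_0(-1.8) = (-1.8 - (-1))/(-2 - (-1)) = 0.800000
L_1(-1.8) = (-1.8 - (-2))/(-1 - (-2)) = 0.200000

P(-1.8) = 2×L_0(-1.8) + 3×L_1(-1.8)
P(-1.8) = 2.200000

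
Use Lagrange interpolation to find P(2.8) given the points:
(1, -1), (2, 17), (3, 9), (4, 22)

Lagrange interpolation formula:
P(x) = Σ yᵢ × Lᵢ(x)
where Lᵢ(x) = Π_{j≠i} (x - xⱼ)/(xᵢ - xⱼ)

L_0(2.8) = (2.8 - 2)/(1 - 2) × (2.8 - 3)/(1 - 3) × (2.8 - 4)/(1 - 4) = -0.032000
L_1(2.8) = (2.8 - 1)/(2 - 1) × (2.8 - 3)/(2 - 3) × (2.8 - 4)/(2 - 4) = 0.216000
L_2(2.8) = (2.8 - 1)/(3 - 1) × (2.8 - 2)/(3 - 2) × (2.8 - 4)/(3 - 4) = 0.864000
L_3(2.8) = (2.8 - 1)/(4 - 1) × (2.8 - 2)/(4 - 2) × (2.8 - 3)/(4 - 3) = -0.048000

P(2.8) = (-1)×L_0(2.8) + 17×L_1(2.8) + 9×L_2(2.8) + 22×L_3(2.8)
P(2.8) = 10.424000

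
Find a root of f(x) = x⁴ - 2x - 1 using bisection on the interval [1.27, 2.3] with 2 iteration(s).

f(x) = x⁴ - 2x - 1
Initial interval: [1.27, 2.3]

Iteration 1:
  c_1 = (1.270000 + 2.300000)/2 = 1.785000
  f(c_1) = f(1.785000) = 5.582030
  f(a) × f(c) < 0, new interval: [1.270000, 1.785000]
Iteration 2:
  c_2 = (1.270000 + 1.785000)/2 = 1.527500
  f(c_2) = f(1.527500) = 1.389085
  f(a) × f(c) < 0, new interval: [1.270000, 1.527500]

After 2 iteration(s), the approximation is c_2 = 1.527500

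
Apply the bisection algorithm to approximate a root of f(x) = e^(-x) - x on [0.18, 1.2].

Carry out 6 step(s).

f(x) = e^(-x) - x
Initial interval: [0.18, 1.2]

Iteration 1:
  c_1 = (0.180000 + 1.200000)/2 = 0.690000
  f(c_1) = f(0.690000) = -0.188424
  f(a) × f(c) < 0, new interval: [0.180000, 0.690000]
Iteration 2:
  c_2 = (0.180000 + 0.690000)/2 = 0.435000
  f(c_2) = f(0.435000) = 0.212265
  f(a) × f(c) ≥ 0, new interval: [0.435000, 0.690000]
Iteration 3:
  c_3 = (0.435000 + 0.690000)/2 = 0.562500
  f(c_3) = f(0.562500) = 0.007283
  f(a) × f(c) ≥ 0, new interval: [0.562500, 0.690000]
Iteration 4:
  c_4 = (0.562500 + 0.690000)/2 = 0.626250
  f(c_4) = f(0.626250) = -0.091657
  f(a) × f(c) < 0, new interval: [0.562500, 0.626250]
Iteration 5:
  c_5 = (0.562500 + 0.626250)/2 = 0.594375
  f(c_5) = f(0.594375) = -0.042468
  f(a) × f(c) < 0, new interval: [0.562500, 0.594375]
Iteration 6:
  c_6 = (0.562500 + 0.594375)/2 = 0.578437
  f(c_6) = f(0.578437) = -0.017664
  f(a) × f(c) < 0, new interval: [0.562500, 0.578437]

After 6 iteration(s), the approximation is c_6 = 0.578437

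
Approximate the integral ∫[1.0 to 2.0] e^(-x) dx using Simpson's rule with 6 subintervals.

f(x) = e^(-x)
a = 1.0, b = 2.0, n = 6
h = (b - a)/n = 0.166667

Simpson's rule: (h/3)[f(x₀) + 4f(x₁) + 2f(x₂) + ... + f(xₙ)]

x_0 = 1.0000, f(x_0) = 0.367879, coefficient = 1
x_1 = 1.1667, f(x_1) = 0.311403, coefficient = 4
x_2 = 1.3333, f(x_2) = 0.263597, coefficient = 2
x_3 = 1.5000, f(x_3) = 0.223130, coefficient = 4
x_4 = 1.6667, f(x_4) = 0.188876, coefficient = 2
x_5 = 1.8333, f(x_5) = 0.159880, coefficient = 4
x_6 = 2.0000, f(x_6) = 0.135335, coefficient = 1

I ≈ (0.166667/3) × 4.185813 = 0.232545
Exact value: 0.232544
Error: 0.000001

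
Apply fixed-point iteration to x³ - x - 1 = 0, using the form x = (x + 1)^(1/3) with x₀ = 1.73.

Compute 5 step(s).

Equation: x³ - x - 1 = 0
Fixed-point form: x = (x + 1)^(1/3)
x₀ = 1.73

x_1 = g(1.730000) = 1.397615
x_2 = g(1.397615) = 1.338422
x_3 = g(1.338422) = 1.327316
x_4 = g(1.327316) = 1.325211
x_5 = g(1.325211) = 1.324812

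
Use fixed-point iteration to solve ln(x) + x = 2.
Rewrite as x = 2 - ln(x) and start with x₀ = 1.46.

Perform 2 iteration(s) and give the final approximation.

Equation: ln(x) + x = 2
Fixed-point form: x = 2 - ln(x)
x₀ = 1.46

x_1 = g(1.460000) = 1.621564
x_2 = g(1.621564) = 1.516609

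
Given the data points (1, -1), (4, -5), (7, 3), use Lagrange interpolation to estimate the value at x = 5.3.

Lagrange interpolation formula:
P(x) = Σ yᵢ × Lᵢ(x)
where Lᵢ(x) = Π_{j≠i} (x - xⱼ)/(xᵢ - xⱼ)

L_0(5.3) = (5.3 - 4)/(1 - 4) × (5.3 - 7)/(1 - 7) = -0.122778
L_1(5.3) = (5.3 - 1)/(4 - 1) × (5.3 - 7)/(4 - 7) = 0.812222
L_2(5.3) = (5.3 - 1)/(7 - 1) × (5.3 - 4)/(7 - 4) = 0.310556

P(5.3) = (-1)×L_0(5.3) + (-5)×L_1(5.3) + 3×L_2(5.3)
P(5.3) = -3.006667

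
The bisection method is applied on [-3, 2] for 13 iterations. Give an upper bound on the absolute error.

Bisection error bound: |error| ≤ (b-a)/2^n
|error| ≤ (2 - (-3))/2^13 = 5/2^13
|error| ≤ 0.0006103516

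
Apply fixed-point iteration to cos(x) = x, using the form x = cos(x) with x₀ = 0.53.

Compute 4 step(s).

Equation: cos(x) = x
Fixed-point form: x = cos(x)
x₀ = 0.53

x_1 = g(0.530000) = 0.862807
x_2 = g(0.862807) = 0.650308
x_3 = g(0.650308) = 0.795898
x_4 = g(0.795898) = 0.699644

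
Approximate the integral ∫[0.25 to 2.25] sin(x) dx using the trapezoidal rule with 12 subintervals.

f(x) = sin(x)
a = 0.25, b = 2.25, n = 12
h = (b - a)/n = 0.166667

Trapezoidal rule: (h/2)[f(x₀) + 2f(x₁) + 2f(x₂) + ... + f(xₙ)]

x_0 = 0.2500, f(x_0) = 0.247404, coefficient = 1
x_1 = 0.4167, f(x_1) = 0.404715, coefficient = 2
x_2 = 0.5833, f(x_2) = 0.550809, coefficient = 2
x_3 = 0.7500, f(x_3) = 0.681639, coefficient = 2
x_4 = 0.9167, f(x_4) = 0.793578, coefficient = 2
x_5 = 1.0833, f(x_5) = 0.883524, coefficient = 2
x_6 = 1.2500, f(x_6) = 0.948985, coefficient = 2
x_7 = 1.4167, f(x_7) = 0.988146, coefficient = 2
x_8 = 1.5833, f(x_8) = 0.999921, coefficient = 2
x_9 = 1.7500, f(x_9) = 0.983986, coefficient = 2
x_10 = 1.9167, f(x_10) = 0.940781, coefficient = 2
x_11 = 2.0833, f(x_11) = 0.871503, coefficient = 2
x_12 = 2.2500, f(x_12) = 0.778073, coefficient = 1

I ≈ (0.166667/2) × 19.120648 = 1.593387
Exact value: 1.597086
Error: 0.003699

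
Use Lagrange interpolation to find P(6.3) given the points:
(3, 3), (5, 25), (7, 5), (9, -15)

Lagrange interpolation formula:
P(x) = Σ yᵢ × Lᵢ(x)
where Lᵢ(x) = Π_{j≠i} (x - xⱼ)/(xᵢ - xⱼ)

L_0(6.3) = (6.3 - 5)/(3 - 5) × (6.3 - 7)/(3 - 7) × (6.3 - 9)/(3 - 9) = -0.051188
L_1(6.3) = (6.3 - 3)/(5 - 3) × (6.3 - 7)/(5 - 7) × (6.3 - 9)/(5 - 9) = 0.389813
L_2(6.3) = (6.3 - 3)/(7 - 3) × (6.3 - 5)/(7 - 5) × (6.3 - 9)/(7 - 9) = 0.723937
L_3(6.3) = (6.3 - 3)/(9 - 3) × (6.3 - 5)/(9 - 5) × (6.3 - 7)/(9 - 7) = -0.062563

P(6.3) = 3×L_0(6.3) + 25×L_1(6.3) + 5×L_2(6.3) + (-15)×L_3(6.3)
P(6.3) = 14.149875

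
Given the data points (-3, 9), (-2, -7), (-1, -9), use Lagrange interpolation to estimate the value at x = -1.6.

Lagrange interpolation formula:
P(x) = Σ yᵢ × Lᵢ(x)
where Lᵢ(x) = Π_{j≠i} (x - xⱼ)/(xᵢ - xⱼ)

L_0(-1.6) = (-1.6 - (-2))/(-3 - (-2)) × (-1.6 - (-1))/(-3 - (-1)) = -0.120000
L_1(-1.6) = (-1.6 - (-3))/(-2 - (-3)) × (-1.6 - (-1))/(-2 - (-1)) = 0.840000
L_2(-1.6) = (-1.6 - (-3))/(-1 - (-3)) × (-1.6 - (-2))/(-1 - (-2)) = 0.280000

P(-1.6) = 9×L_0(-1.6) + (-7)×L_1(-1.6) + (-9)×L_2(-1.6)
P(-1.6) = -9.480000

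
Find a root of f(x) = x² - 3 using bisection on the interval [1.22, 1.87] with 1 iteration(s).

f(x) = x² - 3
Initial interval: [1.22, 1.87]

Iteration 1:
  c_1 = (1.220000 + 1.870000)/2 = 1.545000
  f(c_1) = f(1.545000) = -0.612975
  f(a) × f(c) ≥ 0, new interval: [1.545000, 1.870000]

After 1 iteration(s), the approximation is c_1 = 1.545000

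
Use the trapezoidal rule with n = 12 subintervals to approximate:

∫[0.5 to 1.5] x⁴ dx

f(x) = x⁴
a = 0.5, b = 1.5, n = 12
h = (b - a)/n = 0.083333

Trapezoidal rule: (h/2)[f(x₀) + 2f(x₁) + 2f(x₂) + ... + f(xₙ)]

x_0 = 0.5000, f(x_0) = 0.062500, coefficient = 1
x_1 = 0.5833, f(x_1) = 0.115789, coefficient = 2
x_2 = 0.6667, f(x_2) = 0.197531, coefficient = 2
x_3 = 0.7500, f(x_3) = 0.316406, coefficient = 2
x_4 = 0.8333, f(x_4) = 0.482253, coefficient = 2
x_5 = 0.9167, f(x_5) = 0.706067, coefficient = 2
x_6 = 1.0000, f(x_6) = 1.000000, coefficient = 2
x_7 = 1.0833, f(x_7) = 1.377363, coefficient = 2
x_8 = 1.1667, f(x_8) = 1.852623, coefficient = 2
x_9 = 1.2500, f(x_9) = 2.441406, coefficient = 2
x_10 = 1.3333, f(x_10) = 3.160494, coefficient = 2
x_11 = 1.4167, f(x_11) = 4.027826, coefficient = 2
x_12 = 1.5000, f(x_12) = 5.062500, coefficient = 1

I ≈ (0.083333/2) × 36.480517 = 1.520022
Exact value: 1.512500
Error: 0.007522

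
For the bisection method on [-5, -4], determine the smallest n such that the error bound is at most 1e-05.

We need (b-a)/2^n ≤ 1e-05
(-4 - (-5))/2^n ≤ 1e-05
1/2^n ≤ 1e-05
2^n ≥ 100000
n ≥ log₂(100000) = 16.61
n ≥ 17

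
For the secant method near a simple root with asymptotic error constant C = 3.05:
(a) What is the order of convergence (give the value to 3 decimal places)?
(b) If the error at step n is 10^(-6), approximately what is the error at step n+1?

(a) Secant method has superlinear convergence with order φ = (1+√5)/2 ≈ 1.618.
    This means |e_{n+1}| ≈ C|e_n|^1.618.

(b) With |e_n| = 10^(-6) and C = 3.05:
    |e_{n+1}| ≈ 3.05 × (10^(-6))^1.618 = 3.05 × 10^(-9.71)

(a) ≈ 1.618 (golden ratio); (b) |e_{n+1}| ≈ 5.972e-10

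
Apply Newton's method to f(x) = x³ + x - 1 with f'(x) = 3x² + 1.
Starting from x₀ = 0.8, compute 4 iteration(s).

f(x) = x³ + x - 1
f'(x) = 3x² + 1
x₀ = 0.8

Newton-Raphson formula: x_{n+1} = x_n - f(x_n)/f'(x_n)

Iteration 1:
  f(0.800000) = 0.312000
  f'(0.800000) = 2.920000
  x_1 = 0.800000 - 0.312000/2.920000 = 0.693151
Iteration 2:
  f(0.693151) = 0.026180
  f'(0.693151) = 2.441374
  x_2 = 0.693151 - 0.026180/2.441374 = 0.682427
Iteration 3:
  f(0.682427) = 0.000238
  f'(0.682427) = 2.397120
  x_3 = 0.682427 - 0.000238/2.397120 = 0.682328
Iteration 4:
  f(0.682328) = 0.000000
  f'(0.682328) = 2.396714
  x_4 = 0.682328 - 0.000000/2.396714 = 0.682328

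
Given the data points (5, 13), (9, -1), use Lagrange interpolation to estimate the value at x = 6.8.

Lagrange interpolation formula:
P(x) = Σ yᵢ × Lᵢ(x)
where Lᵢ(x) = Π_{j≠i} (x - xⱼ)/(xᵢ - xⱼ)

L_0(6.8) = (6.8 - 9)/(5 - 9) = 0.550000
L_1(6.8) = (6.8 - 5)/(9 - 5) = 0.450000

P(6.8) = 13×L_0(6.8) + (-1)×L_1(6.8)
P(6.8) = 6.700000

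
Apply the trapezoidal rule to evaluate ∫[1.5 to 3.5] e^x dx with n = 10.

f(x) = e^x
a = 1.5, b = 3.5, n = 10
h = (b - a)/n = 0.200000

Trapezoidal rule: (h/2)[f(x₀) + 2f(x₁) + 2f(x₂) + ... + f(xₙ)]

x_0 = 1.5000, f(x_0) = 4.481689, coefficient = 1
x_1 = 1.7000, f(x_1) = 5.473947, coefficient = 2
x_2 = 1.9000, f(x_2) = 6.685894, coefficient = 2
x_3 = 2.1000, f(x_3) = 8.166170, coefficient = 2
x_4 = 2.3000, f(x_4) = 9.974182, coefficient = 2
x_5 = 2.5000, f(x_5) = 12.182494, coefficient = 2
x_6 = 2.7000, f(x_6) = 14.879732, coefficient = 2
x_7 = 2.9000, f(x_7) = 18.174145, coefficient = 2
x_8 = 3.1000, f(x_8) = 22.197951, coefficient = 2
x_9 = 3.3000, f(x_9) = 27.112639, coefficient = 2
x_10 = 3.5000, f(x_10) = 33.115452, coefficient = 1

I ≈ (0.200000/2) × 287.291452 = 28.729145
Exact value: 28.633763
Error: 0.095382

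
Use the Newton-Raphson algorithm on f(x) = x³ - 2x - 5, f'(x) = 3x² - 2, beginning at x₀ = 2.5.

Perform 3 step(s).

f(x) = x³ - 2x - 5
f'(x) = 3x² - 2
x₀ = 2.5

Newton-Raphson formula: x_{n+1} = x_n - f(x_n)/f'(x_n)

Iteration 1:
  f(2.500000) = 5.625000
  f'(2.500000) = 16.750000
  x_1 = 2.500000 - 5.625000/16.750000 = 2.164179
Iteration 2:
  f(2.164179) = 0.807945
  f'(2.164179) = 12.051014
  x_2 = 2.164179 - 0.807945/12.051014 = 2.097135
Iteration 3:
  f(2.097135) = 0.028882
  f'(2.097135) = 11.193930
  x_3 = 2.097135 - 0.028882/11.193930 = 2.094555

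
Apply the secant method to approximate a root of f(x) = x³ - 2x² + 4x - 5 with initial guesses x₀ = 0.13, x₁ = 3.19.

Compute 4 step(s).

f(x) = x³ - 2x² + 4x - 5
x₀ = 0.13, x₁ = 3.19

Secant formula: x_{n+1} = x_n - f(x_n)(x_n - x_{n-1})/(f(x_n) - f(x_{n-1}))

Iteration 1:
  f(0.130000) = -4.511603
  f(3.190000) = 19.869559
  x_2 = 3.190000 - 19.869559×(3.190000 - 0.130000)/(19.869559 - (-4.511603))
       = 0.696237
Iteration 2:
  f(3.190000) = 19.869559
  f(0.696237) = -2.847047
  x_3 = 0.696237 - (-2.847047)×(0.696237 - 3.190000)/(-2.847047 - 19.869559)
       = 1.008777
Iteration 3:
  f(0.696237) = -2.847047
  f(1.008777) = -1.973591
  x_4 = 1.008777 - (-1.973591)×(1.008777 - 0.696237)/(-1.973591 - (-2.847047))
       = 1.714969
Iteration 4:
  f(1.008777) = -1.973591
  f(1.714969) = 1.021563
  x_5 = 1.714969 - 1.021563×(1.714969 - 1.008777)/(1.021563 - (-1.973591))
       = 1.474106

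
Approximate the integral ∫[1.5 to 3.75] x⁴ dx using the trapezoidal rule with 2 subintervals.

f(x) = x⁴
a = 1.5, b = 3.75, n = 2
h = (b - a)/n = 1.125000

Trapezoidal rule: (h/2)[f(x₀) + 2f(x₁) + 2f(x₂) + ... + f(xₙ)]

x_0 = 1.5000, f(x_0) = 5.062500, coefficient = 1
x_1 = 2.6250, f(x_1) = 47.480713, coefficient = 2
x_2 = 3.7500, f(x_2) = 197.753906, coefficient = 1

I ≈ (1.125000/2) × 297.777832 = 167.500031
Exact value: 146.796680
Error: 20.703351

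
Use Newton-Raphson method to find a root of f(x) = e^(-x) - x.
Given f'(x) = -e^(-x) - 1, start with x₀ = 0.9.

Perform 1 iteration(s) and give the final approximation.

f(x) = e^(-x) - x
f'(x) = -e^(-x) - 1
x₀ = 0.9

Newton-Raphson formula: x_{n+1} = x_n - f(x_n)/f'(x_n)

Iteration 1:
  f(0.900000) = -0.493430
  f'(0.900000) = -1.406570
  x_1 = 0.900000 - (-0.493430)/(-1.406570) = 0.549196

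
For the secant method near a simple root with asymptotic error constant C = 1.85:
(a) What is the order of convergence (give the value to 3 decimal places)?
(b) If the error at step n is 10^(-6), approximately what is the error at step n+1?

(a) Secant method has superlinear convergence with order φ = (1+√5)/2 ≈ 1.618.
    This means |e_{n+1}| ≈ C|e_n|^1.618.

(b) With |e_n| = 10^(-6) and C = 1.85:
    |e_{n+1}| ≈ 1.85 × (10^(-6))^1.618 = 1.85 × 10^(-9.71)

(a) ≈ 1.618 (golden ratio); (b) |e_{n+1}| ≈ 3.622e-10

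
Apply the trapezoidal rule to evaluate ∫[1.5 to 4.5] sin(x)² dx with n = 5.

f(x) = sin(x)²
a = 1.5, b = 4.5, n = 5
h = (b - a)/n = 0.600000

Trapezoidal rule: (h/2)[f(x₀) + 2f(x₁) + 2f(x₂) + ... + f(xₙ)]

x_0 = 1.5000, f(x_0) = 0.994996, coefficient = 1
x_1 = 2.1000, f(x_1) = 0.745130, coefficient = 2
x_2 = 2.7000, f(x_2) = 0.182654, coefficient = 2
x_3 = 3.3000, f(x_3) = 0.024884, coefficient = 2
x_4 = 3.9000, f(x_4) = 0.473022, coefficient = 2
x_5 = 4.5000, f(x_5) = 0.955565, coefficient = 1

I ≈ (0.600000/2) × 4.801941 = 1.440582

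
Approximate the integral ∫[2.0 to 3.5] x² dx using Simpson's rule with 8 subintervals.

f(x) = x²
a = 2.0, b = 3.5, n = 8
h = (b - a)/n = 0.187500

Simpson's rule: (h/3)[f(x₀) + 4f(x₁) + 2f(x₂) + ... + f(xₙ)]

x_0 = 2.0000, f(x_0) = 4.000000, coefficient = 1
x_1 = 2.1875, f(x_1) = 4.785156, coefficient = 4
x_2 = 2.3750, f(x_2) = 5.640625, coefficient = 2
x_3 = 2.5625, f(x_3) = 6.566406, coefficient = 4
x_4 = 2.7500, f(x_4) = 7.562500, coefficient = 2
x_5 = 2.9375, f(x_5) = 8.628906, coefficient = 4
x_6 = 3.1250, f(x_6) = 9.765625, coefficient = 2
x_7 = 3.3125, f(x_7) = 10.972656, coefficient = 4
x_8 = 3.5000, f(x_8) = 12.250000, coefficient = 1

I ≈ (0.187500/3) × 186.000000 = 11.625000
Exact value: 11.625000
Error: 0.000000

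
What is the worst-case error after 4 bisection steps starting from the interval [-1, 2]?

Bisection error bound: |error| ≤ (b-a)/2^n
|error| ≤ (2 - (-1))/2^4 = 3/2^4
|error| ≤ 0.1875000000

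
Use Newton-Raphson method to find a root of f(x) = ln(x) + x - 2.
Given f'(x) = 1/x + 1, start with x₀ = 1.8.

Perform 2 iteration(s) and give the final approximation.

f(x) = ln(x) + x - 2
f'(x) = 1/x + 1
x₀ = 1.8

Newton-Raphson formula: x_{n+1} = x_n - f(x_n)/f'(x_n)

Iteration 1:
  f(1.800000) = 0.387787
  f'(1.800000) = 1.555556
  x_1 = 1.800000 - 0.387787/1.555556 = 1.550709
Iteration 2:
  f(1.550709) = -0.010579
  f'(1.550709) = 1.644866
  x_2 = 1.550709 - (-0.010579)/1.644866 = 1.557140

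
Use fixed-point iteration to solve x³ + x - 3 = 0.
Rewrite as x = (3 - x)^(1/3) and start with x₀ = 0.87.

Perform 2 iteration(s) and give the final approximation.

Equation: x³ + x - 3 = 0
Fixed-point form: x = (3 - x)^(1/3)
x₀ = 0.87

x_1 = g(0.870000) = 1.286648
x_2 = g(1.286648) = 1.196600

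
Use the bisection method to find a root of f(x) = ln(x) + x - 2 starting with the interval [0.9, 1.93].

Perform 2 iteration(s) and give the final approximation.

f(x) = ln(x) + x - 2
Initial interval: [0.9, 1.93]

Iteration 1:
  c_1 = (0.900000 + 1.930000)/2 = 1.415000
  f(c_1) = f(1.415000) = -0.237870
  f(a) × f(c) ≥ 0, new interval: [1.415000, 1.930000]
Iteration 2:
  c_2 = (1.415000 + 1.930000)/2 = 1.672500
  f(c_2) = f(1.672500) = 0.186820
  f(a) × f(c) < 0, new interval: [1.415000, 1.672500]

After 2 iteration(s), the approximation is c_2 = 1.672500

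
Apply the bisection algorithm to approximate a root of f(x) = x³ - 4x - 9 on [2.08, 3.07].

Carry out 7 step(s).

f(x) = x³ - 4x - 9
Initial interval: [2.08, 3.07]

Iteration 1:
  c_1 = (2.080000 + 3.070000)/2 = 2.575000
  f(c_1) = f(2.575000) = -2.226141
  f(a) × f(c) ≥ 0, new interval: [2.575000, 3.070000]
Iteration 2:
  c_2 = (2.575000 + 3.070000)/2 = 2.822500
  f(c_2) = f(2.822500) = 2.195464
  f(a) × f(c) < 0, new interval: [2.575000, 2.822500]
Iteration 3:
  c_3 = (2.575000 + 2.822500)/2 = 2.698750
  f(c_3) = f(2.698750) = -0.139325
  f(a) × f(c) ≥ 0, new interval: [2.698750, 2.822500]
Iteration 4:
  c_4 = (2.698750 + 2.822500)/2 = 2.760625
  f(c_4) = f(2.760625) = 0.996362
  f(a) × f(c) < 0, new interval: [2.698750, 2.760625]
Iteration 5:
  c_5 = (2.698750 + 2.760625)/2 = 2.729687
  f(c_5) = f(2.729687) = 0.420681
  f(a) × f(c) < 0, new interval: [2.698750, 2.729687]
Iteration 6:
  c_6 = (2.698750 + 2.729687)/2 = 2.714219
  f(c_6) = f(2.714219) = 0.138730
  f(a) × f(c) < 0, new interval: [2.698750, 2.714219]
Iteration 7:
  c_7 = (2.698750 + 2.714219)/2 = 2.706484
  f(c_7) = f(2.706484) = -0.000783
  f(a) × f(c) ≥ 0, new interval: [2.706484, 2.714219]

After 7 iteration(s), the approximation is c_7 = 2.706484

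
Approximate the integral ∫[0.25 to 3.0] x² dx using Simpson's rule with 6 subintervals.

f(x) = x²
a = 0.25, b = 3.0, n = 6
h = (b - a)/n = 0.458333

Simpson's rule: (h/3)[f(x₀) + 4f(x₁) + 2f(x₂) + ... + f(xₙ)]

x_0 = 0.2500, f(x_0) = 0.062500, coefficient = 1
x_1 = 0.7083, f(x_1) = 0.501736, coefficient = 4
x_2 = 1.1667, f(x_2) = 1.361111, coefficient = 2
x_3 = 1.6250, f(x_3) = 2.640625, coefficient = 4
x_4 = 2.0833, f(x_4) = 4.340278, coefficient = 2
x_5 = 2.5417, f(x_5) = 6.460069, coefficient = 4
x_6 = 3.0000, f(x_6) = 9.000000, coefficient = 1

I ≈ (0.458333/3) × 58.875000 = 8.994792
Exact value: 8.994792
Error: 0.000000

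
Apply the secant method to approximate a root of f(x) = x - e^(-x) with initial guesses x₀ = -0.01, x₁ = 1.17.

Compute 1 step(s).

f(x) = x - e^(-x)
x₀ = -0.01, x₁ = 1.17

Secant formula: x_{n+1} = x_n - f(x_n)(x_n - x_{n-1})/(f(x_n) - f(x_{n-1}))

Iteration 1:
  f(-0.010000) = -1.020050
  f(1.170000) = 0.859633
  x_2 = 1.170000 - 0.859633×(1.170000 - (-0.010000))/(0.859633 - (-1.020050))
       = 0.630352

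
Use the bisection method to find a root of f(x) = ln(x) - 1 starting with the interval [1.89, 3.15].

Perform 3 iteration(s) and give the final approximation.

f(x) = ln(x) - 1
Initial interval: [1.89, 3.15]

Iteration 1:
  c_1 = (1.890000 + 3.150000)/2 = 2.520000
  f(c_1) = f(2.520000) = -0.075741
  f(a) × f(c) ≥ 0, new interval: [2.520000, 3.150000]
Iteration 2:
  c_2 = (2.520000 + 3.150000)/2 = 2.835000
  f(c_2) = f(2.835000) = 0.042042
  f(a) × f(c) < 0, new interval: [2.520000, 2.835000]
Iteration 3:
  c_3 = (2.520000 + 2.835000)/2 = 2.677500
  f(c_3) = f(2.677500) = -0.015116
  f(a) × f(c) ≥ 0, new interval: [2.677500, 2.835000]

After 3 iteration(s), the approximation is c_3 = 2.677500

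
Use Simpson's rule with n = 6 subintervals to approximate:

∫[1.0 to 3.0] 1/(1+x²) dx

f(x) = 1/(1+x²)
a = 1.0, b = 3.0, n = 6
h = (b - a)/n = 0.333333

Simpson's rule: (h/3)[f(x₀) + 4f(x₁) + 2f(x₂) + ... + f(xₙ)]

x_0 = 1.0000, f(x_0) = 0.500000, coefficient = 1
x_1 = 1.3333, f(x_1) = 0.360000, coefficient = 4
x_2 = 1.6667, f(x_2) = 0.264706, coefficient = 2
x_3 = 2.0000, f(x_3) = 0.200000, coefficient = 4
x_4 = 2.3333, f(x_4) = 0.155172, coefficient = 2
x_5 = 2.6667, f(x_5) = 0.123288, coefficient = 4
x_6 = 3.0000, f(x_6) = 0.100000, coefficient = 1

I ≈ (0.333333/3) × 4.172907 = 0.463656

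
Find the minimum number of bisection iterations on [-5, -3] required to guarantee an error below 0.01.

We need (b-a)/2^n ≤ 0.01
(-3 - (-5))/2^n ≤ 0.01
2/2^n ≤ 0.01
2^n ≥ 200
n ≥ log₂(200) = 7.64
n ≥ 8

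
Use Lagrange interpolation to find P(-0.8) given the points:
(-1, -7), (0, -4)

Lagrange interpolation formula:
P(x) = Σ yᵢ × Lᵢ(x)
where Lᵢ(x) = Π_{j≠i} (x - xⱼ)/(xᵢ - xⱼ)

L_0(-0.8) = (-0.8 - 0)/(-1 - 0) = 0.800000
L_1(-0.8) = (-0.8 - (-1))/(0 - (-1)) = 0.200000

P(-0.8) = (-7)×L_0(-0.8) + (-4)×L_1(-0.8)
P(-0.8) = -6.400000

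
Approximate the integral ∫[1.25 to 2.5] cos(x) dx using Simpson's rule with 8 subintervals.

f(x) = cos(x)
a = 1.25, b = 2.5, n = 8
h = (b - a)/n = 0.156250

Simpson's rule: (h/3)[f(x₀) + 4f(x₁) + 2f(x₂) + ... + f(xₙ)]

x_0 = 1.2500, f(x_0) = 0.315322, coefficient = 1
x_1 = 1.4062, f(x_1) = 0.163805, coefficient = 4
x_2 = 1.5625, f(x_2) = 0.008296, coefficient = 2
x_3 = 1.7188, f(x_3) = -0.147414, coefficient = 4
x_4 = 1.8750, f(x_4) = -0.299534, coefficient = 2
x_5 = 2.0312, f(x_5) = -0.444355, coefficient = 4
x_6 = 2.1875, f(x_6) = -0.578349, coefficient = 2
x_7 = 2.3438, f(x_7) = -0.698253, coefficient = 4
x_8 = 2.5000, f(x_8) = -0.801144, coefficient = 1

I ≈ (0.156250/3) × -6.729862 = -0.350514
Exact value: -0.350512
Error: 0.000001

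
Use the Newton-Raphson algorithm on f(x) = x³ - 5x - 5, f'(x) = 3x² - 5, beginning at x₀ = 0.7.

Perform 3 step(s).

f(x) = x³ - 5x - 5
f'(x) = 3x² - 5
x₀ = 0.7

Newton-Raphson formula: x_{n+1} = x_n - f(x_n)/f'(x_n)

Iteration 1:
  f(0.700000) = -8.157000
  f'(0.700000) = -3.530000
  x_1 = 0.700000 - (-8.157000)/(-3.530000) = -1.610765
Iteration 2:
  f(-1.610765) = -1.125407
  f'(-1.610765) = 2.783690
  x_2 = -1.610765 - (-1.125407)/2.783690 = -1.206479
Iteration 3:
  f(-1.206479) = -0.723746
  f'(-1.206479) = -0.633227
  x_3 = -1.206479 - (-0.723746)/(-0.633227) = -2.349427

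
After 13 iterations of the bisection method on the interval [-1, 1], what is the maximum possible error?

Bisection error bound: |error| ≤ (b-a)/2^n
|error| ≤ (1 - (-1))/2^13 = 2/2^13
|error| ≤ 0.0002441406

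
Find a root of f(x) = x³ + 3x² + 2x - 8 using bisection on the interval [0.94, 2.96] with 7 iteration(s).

f(x) = x³ + 3x² + 2x - 8
Initial interval: [0.94, 2.96]

Iteration 1:
  c_1 = (0.940000 + 2.960000)/2 = 1.950000
  f(c_1) = f(1.950000) = 14.722375
  f(a) × f(c) < 0, new interval: [0.940000, 1.950000]
Iteration 2:
  c_2 = (0.940000 + 1.950000)/2 = 1.445000
  f(c_2) = f(1.445000) = 4.171271
  f(a) × f(c) < 0, new interval: [0.940000, 1.445000]
Iteration 3:
  c_3 = (0.940000 + 1.445000)/2 = 1.192500
  f(c_3) = f(1.192500) = 0.346971
  f(a) × f(c) < 0, new interval: [0.940000, 1.192500]
Iteration 4:
  c_4 = (0.940000 + 1.192500)/2 = 1.066250
  f(c_4) = f(1.066250) = -1.244625
  f(a) × f(c) ≥ 0, new interval: [1.066250, 1.192500]
Iteration 5:
  c_5 = (1.066250 + 1.192500)/2 = 1.129375
  f(c_5) = f(1.129375) = -0.474282
  f(a) × f(c) ≥ 0, new interval: [1.129375, 1.192500]
Iteration 6:
  c_6 = (1.129375 + 1.192500)/2 = 1.160937
  f(c_6) = f(1.160937) = -0.070114
  f(a) × f(c) ≥ 0, new interval: [1.160937, 1.192500]
Iteration 7:
  c_7 = (1.160937 + 1.192500)/2 = 1.176719
  f(c_7) = f(1.176719) = 0.136802
  f(a) × f(c) < 0, new interval: [1.160937, 1.176719]

After 7 iteration(s), the approximation is c_7 = 1.176719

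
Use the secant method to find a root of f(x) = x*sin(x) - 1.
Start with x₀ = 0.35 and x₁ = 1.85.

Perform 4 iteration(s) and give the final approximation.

f(x) = x*sin(x) - 1
x₀ = 0.35, x₁ = 1.85

Secant formula: x_{n+1} = x_n - f(x_n)(x_n - x_{n-1})/(f(x_n) - f(x_{n-1}))

Iteration 1:
  f(0.350000) = -0.879986
  f(1.850000) = 0.778359
  x_2 = 1.850000 - 0.778359×(1.850000 - 0.350000)/(0.778359 - (-0.879986))
       = 1.145961
Iteration 2:
  f(1.850000) = 0.778359
  f(1.145961) = 0.044093
  x_3 = 1.145961 - 0.044093×(1.145961 - 1.850000)/(0.044093 - 0.778359)
       = 1.103683
Iteration 3:
  f(1.145961) = 0.044093
  f(1.103683) = -0.014552
  x_4 = 1.103683 - (-0.014552)×(1.103683 - 1.145961)/(-0.014552 - 0.044093)
       = 1.114174
Iteration 4:
  f(1.103683) = -0.014552
  f(1.114174) = 0.000023
  x_5 = 1.114174 - 0.000023×(1.114174 - 1.103683)/(0.000023 - (-0.014552))
       = 1.114157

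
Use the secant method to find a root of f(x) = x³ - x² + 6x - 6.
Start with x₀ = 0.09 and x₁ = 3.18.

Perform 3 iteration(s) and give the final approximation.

f(x) = x³ - x² + 6x - 6
x₀ = 0.09, x₁ = 3.18

Secant formula: x_{n+1} = x_n - f(x_n)(x_n - x_{n-1})/(f(x_n) - f(x_{n-1}))

Iteration 1:
  f(0.090000) = -5.467371
  f(3.180000) = 35.125032
  x_2 = 3.180000 - 35.125032×(3.180000 - 0.090000)/(35.125032 - (-5.467371))
       = 0.506191
Iteration 2:
  f(3.180000) = 35.125032
  f(0.506191) = -3.089385
  x_3 = 0.506191 - (-3.089385)×(0.506191 - 3.180000)/(-3.089385 - 35.125032)
       = 0.722351
Iteration 3:
  f(0.506191) = -3.089385
  f(0.722351) = -1.810772
  x_4 = 0.722351 - (-1.810772)×(0.722351 - 0.506191)/(-1.810772 - (-3.089385))
       = 1.028476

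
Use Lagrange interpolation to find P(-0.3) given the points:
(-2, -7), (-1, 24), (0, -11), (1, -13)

Lagrange interpolation formula:
P(x) = Σ yᵢ × Lᵢ(x)
where Lᵢ(x) = Π_{j≠i} (x - xⱼ)/(xᵢ - xⱼ)

L_0(-0.3) = (-0.3 - (-1))/(-2 - (-1)) × (-0.3 - 0)/(-2 - 0) × (-0.3 - 1)/(-2 - 1) = -0.045500
L_1(-0.3) = (-0.3 - (-2))/(-1 - (-2)) × (-0.3 - 0)/(-1 - 0) × (-0.3 - 1)/(-1 - 1) = 0.331500
L_2(-0.3) = (-0.3 - (-2))/(0 - (-2)) × (-0.3 - (-1))/(0 - (-1)) × (-0.3 - 1)/(0 - 1) = 0.773500
L_3(-0.3) = (-0.3 - (-2))/(1 - (-2)) × (-0.3 - (-1))/(1 - (-1)) × (-0.3 - 0)/(1 - 0) = -0.059500

P(-0.3) = (-7)×L_0(-0.3) + 24×L_1(-0.3) + (-11)×L_2(-0.3) + (-13)×L_3(-0.3)
P(-0.3) = 0.539500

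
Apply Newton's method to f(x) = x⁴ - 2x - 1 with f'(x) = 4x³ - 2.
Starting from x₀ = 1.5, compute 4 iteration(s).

f(x) = x⁴ - 2x - 1
f'(x) = 4x³ - 2
x₀ = 1.5

Newton-Raphson formula: x_{n+1} = x_n - f(x_n)/f'(x_n)

Iteration 1:
  f(1.500000) = 1.062500
  f'(1.500000) = 11.500000
  x_1 = 1.500000 - 1.062500/11.500000 = 1.407609
Iteration 2:
  f(1.407609) = 0.110579
  f'(1.407609) = 9.155931
  x_2 = 1.407609 - 0.110579/9.155931 = 1.395531
Iteration 3:
  f(1.395531) = 0.001724
  f'(1.395531) = 8.871234
  x_3 = 1.395531 - 0.001724/8.871234 = 1.395337
Iteration 4:
  f(1.395337) = 0.000000
  f'(1.395337) = 8.866692
  x_4 = 1.395337 - 0.000000/8.866692 = 1.395337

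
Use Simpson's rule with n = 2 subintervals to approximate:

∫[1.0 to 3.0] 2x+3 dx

f(x) = 2x+3
a = 1.0, b = 3.0, n = 2
h = (b - a)/n = 1.000000

Simpson's rule: (h/3)[f(x₀) + 4f(x₁) + 2f(x₂) + ... + f(xₙ)]

x_0 = 1.0000, f(x_0) = 5.000000, coefficient = 1
x_1 = 2.0000, f(x_1) = 7.000000, coefficient = 4
x_2 = 3.0000, f(x_2) = 9.000000, coefficient = 1

I ≈ (1.000000/3) × 42.000000 = 14.000000
Exact value: 14.000000
Error: 0.000000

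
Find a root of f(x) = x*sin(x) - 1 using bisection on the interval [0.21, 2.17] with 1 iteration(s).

f(x) = x*sin(x) - 1
Initial interval: [0.21, 2.17]

Iteration 1:
  c_1 = (0.210000 + 2.170000)/2 = 1.190000
  f(c_1) = f(1.190000) = 0.104759
  f(a) × f(c) < 0, new interval: [0.210000, 1.190000]

After 1 iteration(s), the approximation is c_1 = 1.190000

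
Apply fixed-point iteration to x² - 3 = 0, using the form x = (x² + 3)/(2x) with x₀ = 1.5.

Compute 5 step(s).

Equation: x² - 3 = 0
Fixed-point form: x = (x² + 3)/(2x)
x₀ = 1.5

x_1 = g(1.500000) = 1.750000
x_2 = g(1.750000) = 1.732143
x_3 = g(1.732143) = 1.732051
x_4 = g(1.732051) = 1.732051
x_5 = g(1.732051) = 1.732051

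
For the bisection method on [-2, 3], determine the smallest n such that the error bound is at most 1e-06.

We need (b-a)/2^n ≤ 1e-06
(3 - (-2))/2^n ≤ 1e-06
5/2^n ≤ 1e-06
2^n ≥ 5000000
n ≥ log₂(5000000) = 22.25
n ≥ 23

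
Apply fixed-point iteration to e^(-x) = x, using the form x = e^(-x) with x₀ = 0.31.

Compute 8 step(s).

Equation: e^(-x) = x
Fixed-point form: x = e^(-x)
x₀ = 0.31

x_1 = g(0.310000) = 0.733447
x_2 = g(0.733447) = 0.480251
x_3 = g(0.480251) = 0.618628
x_4 = g(0.618628) = 0.538683
x_5 = g(0.538683) = 0.583516
x_6 = g(0.583516) = 0.557933
x_7 = g(0.557933) = 0.572391
x_8 = g(0.572391) = 0.564175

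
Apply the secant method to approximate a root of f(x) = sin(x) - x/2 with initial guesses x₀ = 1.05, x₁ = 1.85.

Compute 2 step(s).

f(x) = sin(x) - x/2
x₀ = 1.05, x₁ = 1.85

Secant formula: x_{n+1} = x_n - f(x_n)(x_n - x_{n-1})/(f(x_n) - f(x_{n-1}))

Iteration 1:
  f(1.050000) = 0.342423
  f(1.850000) = 0.036275
  x_2 = 1.850000 - 0.036275×(1.850000 - 1.050000)/(0.036275 - 0.342423)
       = 1.944791
Iteration 2:
  f(1.850000) = 0.036275
  f(1.944791) = -0.041520
  x_3 = 1.944791 - (-0.041520)×(1.944791 - 1.850000)/(-0.041520 - 0.036275)
       = 1.894200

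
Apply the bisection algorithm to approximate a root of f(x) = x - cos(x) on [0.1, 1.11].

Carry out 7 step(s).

f(x) = x - cos(x)
Initial interval: [0.1, 1.11]

Iteration 1:
  c_1 = (0.100000 + 1.110000)/2 = 0.605000
  f(c_1) = f(0.605000) = -0.217502
  f(a) × f(c) ≥ 0, new interval: [0.605000, 1.110000]
Iteration 2:
  c_2 = (0.605000 + 1.110000)/2 = 0.857500
  f(c_2) = f(0.857500) = 0.203170
  f(a) × f(c) < 0, new interval: [0.605000, 0.857500]
Iteration 3:
  c_3 = (0.605000 + 0.857500)/2 = 0.731250
  f(c_3) = f(0.731250) = -0.013090
  f(a) × f(c) ≥ 0, new interval: [0.731250, 0.857500]
Iteration 4:
  c_4 = (0.731250 + 0.857500)/2 = 0.794375
  f(c_4) = f(0.794375) = 0.093644
  f(a) × f(c) < 0, new interval: [0.731250, 0.794375]
Iteration 5:
  c_5 = (0.731250 + 0.794375)/2 = 0.762813
  f(c_5) = f(0.762813) = 0.039917
  f(a) × f(c) < 0, new interval: [0.731250, 0.762813]
Iteration 6:
  c_6 = (0.731250 + 0.762813)/2 = 0.747031
  f(c_6) = f(0.747031) = 0.013322
  f(a) × f(c) < 0, new interval: [0.731250, 0.747031]
Iteration 7:
  c_7 = (0.731250 + 0.747031)/2 = 0.739141
  f(c_7) = f(0.739141) = 0.000093
  f(a) × f(c) < 0, new interval: [0.731250, 0.739141]

After 7 iteration(s), the approximation is c_7 = 0.739141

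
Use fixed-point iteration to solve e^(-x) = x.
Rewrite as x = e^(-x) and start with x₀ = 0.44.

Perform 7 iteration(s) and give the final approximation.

Equation: e^(-x) = x
Fixed-point form: x = e^(-x)
x₀ = 0.44

x_1 = g(0.440000) = 0.644036
x_2 = g(0.644036) = 0.525168
x_3 = g(0.525168) = 0.591456
x_4 = g(0.591456) = 0.553521
x_5 = g(0.553521) = 0.574922
x_6 = g(0.574922) = 0.562749
x_7 = g(0.562749) = 0.569641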